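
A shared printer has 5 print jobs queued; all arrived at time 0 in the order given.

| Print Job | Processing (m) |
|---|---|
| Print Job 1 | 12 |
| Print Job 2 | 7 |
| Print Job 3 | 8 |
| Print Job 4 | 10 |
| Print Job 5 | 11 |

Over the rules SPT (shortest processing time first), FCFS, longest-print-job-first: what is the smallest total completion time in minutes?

SPT (increasing processing time): Print Job 2 Print Job 3 Print Job 4 Print Job 5 Print Job 1.
Print Job 2: 0→7
Print Job 3: 7→15
Print Job 4: 15→25
Print Job 5: 25→36
Print Job 1: 36→48
Sum = 7+15+25+36+48 = 131.
FIFO (arrival order): Print Job 1 Print Job 2 Print Job 3 Print Job 4 Print Job 5.
Print Job 1: 0→12
Print Job 2: 12→19
Print Job 3: 19→27
Print Job 4: 27→37
Print Job 5: 37→48
Sum = 12+19+27+37+48 = 143.
LPT (decreasing processing time): Print Job 1 Print Job 5 Print Job 4 Print Job 3 Print Job 2.
Print Job 1: 0→12
Print Job 5: 12→23
Print Job 4: 23→33
Print Job 3: 33→41
Print Job 2: 41→48
Sum = 12+23+33+41+48 = 157.
SPT 131, FIFO 143, LPT 157 → minimum 131.

131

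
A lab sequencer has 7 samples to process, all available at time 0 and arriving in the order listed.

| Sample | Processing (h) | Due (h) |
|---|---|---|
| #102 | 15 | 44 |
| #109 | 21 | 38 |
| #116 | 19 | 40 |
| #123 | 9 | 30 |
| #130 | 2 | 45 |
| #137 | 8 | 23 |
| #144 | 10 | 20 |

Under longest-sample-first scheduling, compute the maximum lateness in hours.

LPT (decreasing processing time): #109 #116 #102 #144 #123 #137 #130.
#109: 0→21, due 38, lateness -17
#116: 21→40, due 40, lateness 0
#102: 40→55, due 44, lateness 11
#144: 55→65, due 20, lateness 45
#123: 65→74, due 30, lateness 44
#137: 74→82, due 23, lateness 59
#130: 82→84, due 45, lateness 39
Maximum = 59.

59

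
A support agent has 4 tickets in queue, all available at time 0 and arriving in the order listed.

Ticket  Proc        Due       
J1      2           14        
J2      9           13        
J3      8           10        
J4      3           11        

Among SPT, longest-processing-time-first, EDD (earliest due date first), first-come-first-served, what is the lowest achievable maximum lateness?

SPT (increasing processing time): J1 J4 J3 J2.
J1: 0→2, due 14, lateness -12
J4: 2→5, due 11, lateness -6
J3: 5→13, due 10, lateness 3
J2: 13→22, due 13, lateness 9
Maximum = 9.
LPT (decreasing processing time): J2 J3 J4 J1.
J2: 0→9, due 13, lateness -4
J3: 9→17, due 10, lateness 7
J4: 17→20, due 11, lateness 9
J1: 20→22, due 14, lateness 8
Maximum = 9.
EDD (increasing due date): J3 J4 J2 J1.
J3: 0→8, due 10, lateness -2
J4: 8→11, due 11, lateness 0
J2: 11→20, due 13, lateness 7
J1: 20→22, due 14, lateness 8
Maximum = 8.
FIFO (arrival order): J1 J2 J3 J4.
J1: 0→2, due 14, lateness -12
J2: 2→11, due 13, lateness -2
J3: 11→19, due 10, lateness 9
J4: 19→22, due 11, lateness 11
Maximum = 11.
SPT 9, LPT 9, EDD 8, FIFO 11 → minimum 8.

8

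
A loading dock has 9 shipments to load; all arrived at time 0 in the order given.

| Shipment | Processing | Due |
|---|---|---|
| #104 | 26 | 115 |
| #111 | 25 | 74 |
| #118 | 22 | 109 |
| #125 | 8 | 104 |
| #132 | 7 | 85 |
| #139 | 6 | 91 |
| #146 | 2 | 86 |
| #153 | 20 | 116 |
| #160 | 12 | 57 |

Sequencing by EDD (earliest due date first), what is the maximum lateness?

12

EDD (increasing due date): #160 #111 #132 #146 #139 #125 #118 #104 #153.
#160: 0→12, due 57, lateness -45
#111: 12→37, due 74, lateness -37
#132: 37→44, due 85, lateness -41
#146: 44→46, due 86, lateness -40
#139: 46→52, due 91, lateness -39
#125: 52→60, due 104, lateness -44
#118: 60→82, due 109, lateness -27
#104: 82→108, due 115, lateness -7
#153: 108→128, due 116, lateness 12
Maximum = 12.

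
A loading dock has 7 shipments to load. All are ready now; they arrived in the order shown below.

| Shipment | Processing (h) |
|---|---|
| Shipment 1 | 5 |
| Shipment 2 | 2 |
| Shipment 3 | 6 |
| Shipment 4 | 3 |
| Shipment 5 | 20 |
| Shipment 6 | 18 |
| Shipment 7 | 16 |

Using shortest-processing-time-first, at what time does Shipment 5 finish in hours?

SPT (increasing processing time): Shipment 2 Shipment 4 Shipment 1 Shipment 3 Shipment 7 Shipment 6 Shipment 5.
Shipment 2: 0→2
Shipment 4: 2→5
Shipment 1: 5→10
Shipment 3: 10→16
Shipment 7: 16→32
Shipment 6: 32→50
Shipment 5: 50→70

70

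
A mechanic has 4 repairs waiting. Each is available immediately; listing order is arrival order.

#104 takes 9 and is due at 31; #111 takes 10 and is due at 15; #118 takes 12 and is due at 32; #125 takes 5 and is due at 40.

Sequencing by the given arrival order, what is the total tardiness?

FIFO (arrival order): #104 #111 #118 #125.
#104: 0→9, due 31, tardiness 0
#111: 9→19, due 15, tardiness 4
#118: 19→31, due 32, tardiness 0
#125: 31→36, due 40, tardiness 0
Sum = 0+4+0+0 = 4.

4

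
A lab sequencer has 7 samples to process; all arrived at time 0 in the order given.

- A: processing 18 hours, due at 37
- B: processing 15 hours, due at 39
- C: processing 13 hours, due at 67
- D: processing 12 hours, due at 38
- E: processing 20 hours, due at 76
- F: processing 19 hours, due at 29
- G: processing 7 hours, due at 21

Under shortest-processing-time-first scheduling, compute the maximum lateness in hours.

SPT (increasing processing time): G D C B A F E.
G: 0→7, due 21, lateness -14
D: 7→19, due 38, lateness -19
C: 19→32, due 67, lateness -35
B: 32→47, due 39, lateness 8
A: 47→65, due 37, lateness 28
F: 65→84, due 29, lateness 55
E: 84→104, due 76, lateness 28
Maximum = 55.

55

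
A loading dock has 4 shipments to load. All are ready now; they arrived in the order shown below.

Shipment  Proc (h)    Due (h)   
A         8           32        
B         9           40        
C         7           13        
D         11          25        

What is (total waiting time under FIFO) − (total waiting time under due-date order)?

-2

FIFO (arrival order): A B C D.
A: waits 0, runs 0→8
B: waits 8, runs 8→17
C: waits 17, runs 17→24
D: waits 24, runs 24→35
Sum = 0+8+17+24 = 49.
EDD (increasing due date): C D A B.
C: waits 0, runs 0→7
D: waits 7, runs 7→18
A: waits 18, runs 18→26
B: waits 26, runs 26→35
Sum = 0+7+18+26 = 51.
Difference = 49 − 51 = -2.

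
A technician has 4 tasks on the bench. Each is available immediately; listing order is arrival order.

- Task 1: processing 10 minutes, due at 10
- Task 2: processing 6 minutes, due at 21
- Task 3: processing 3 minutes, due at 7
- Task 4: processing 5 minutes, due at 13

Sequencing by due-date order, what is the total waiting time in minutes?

34

EDD (increasing due date): Task 3 Task 1 Task 4 Task 2.
Task 3: waits 0, runs 0→3
Task 1: waits 3, runs 3→13
Task 4: waits 13, runs 13→18
Task 2: waits 18, runs 18→24
Sum = 0+3+13+18 = 34.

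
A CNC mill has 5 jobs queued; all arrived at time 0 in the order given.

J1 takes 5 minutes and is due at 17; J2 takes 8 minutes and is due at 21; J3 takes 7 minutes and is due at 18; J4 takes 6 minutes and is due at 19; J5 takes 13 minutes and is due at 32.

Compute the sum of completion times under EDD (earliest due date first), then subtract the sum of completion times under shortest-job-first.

1

EDD (increasing due date): J1 J3 J4 J2 J5.
J1: 0→5
J3: 5→12
J4: 12→18
J2: 18→26
J5: 26→39
Sum = 5+12+18+26+39 = 100.
SPT (increasing processing time): J1 J4 J3 J2 J5.
J1: 0→5
J4: 5→11
J3: 11→18
J2: 18→26
J5: 26→39
Sum = 5+11+18+26+39 = 99.
Difference = 100 − 99 = 1.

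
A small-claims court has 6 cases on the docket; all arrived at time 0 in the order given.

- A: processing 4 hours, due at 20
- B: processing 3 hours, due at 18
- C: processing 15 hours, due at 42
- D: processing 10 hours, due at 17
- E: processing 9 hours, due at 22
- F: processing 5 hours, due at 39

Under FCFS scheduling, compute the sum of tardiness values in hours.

FIFO (arrival order): A B C D E F.
A: 0→4, due 20, tardiness 0
B: 4→7, due 18, tardiness 0
C: 7→22, due 42, tardiness 0
D: 22→32, due 17, tardiness 15
E: 32→41, due 22, tardiness 19
F: 41→46, due 39, tardiness 7
Sum = 0+0+0+15+19+7 = 41.

41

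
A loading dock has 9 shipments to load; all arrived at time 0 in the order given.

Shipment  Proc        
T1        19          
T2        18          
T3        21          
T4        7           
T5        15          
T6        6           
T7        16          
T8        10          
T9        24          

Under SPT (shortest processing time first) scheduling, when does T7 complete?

54

SPT (increasing processing time): T6 T4 T8 T5 T7 T2 T1 T3 T9.
T6: 0→6
T4: 6→13
T8: 13→23
T5: 23→38
T7: 38→54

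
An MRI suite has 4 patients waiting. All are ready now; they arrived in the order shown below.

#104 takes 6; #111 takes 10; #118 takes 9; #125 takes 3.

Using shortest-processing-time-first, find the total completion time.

SPT (increasing processing time): #125 #104 #118 #111.
#125: 0→3
#104: 3→9
#118: 9→18
#111: 18→28
Sum = 3+9+18+28 = 58.

58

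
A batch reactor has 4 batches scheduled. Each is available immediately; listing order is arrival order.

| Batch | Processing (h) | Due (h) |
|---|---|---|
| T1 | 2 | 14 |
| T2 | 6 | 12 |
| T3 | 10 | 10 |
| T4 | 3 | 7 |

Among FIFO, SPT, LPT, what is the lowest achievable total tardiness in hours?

FIFO (arrival order): T1 T2 T3 T4.
T1: 0→2, due 14, tardiness 0
T2: 2→8, due 12, tardiness 0
T3: 8→18, due 10, tardiness 8
T4: 18→21, due 7, tardiness 14
Sum = 0+0+8+14 = 22.
SPT (increasing processing time): T1 T4 T2 T3.
T1: 0→2, due 14, tardiness 0
T4: 2→5, due 7, tardiness 0
T2: 5→11, due 12, tardiness 0
T3: 11→21, due 10, tardiness 11
Sum = 0+0+0+11 = 11.
LPT (decreasing processing time): T3 T2 T4 T1.
T3: 0→10, due 10, tardiness 0
T2: 10→16, due 12, tardiness 4
T4: 16→19, due 7, tardiness 12
T1: 19→21, due 14, tardiness 7
Sum = 0+4+12+7 = 23.
FIFO 22, SPT 11, LPT 23 → minimum 11.

11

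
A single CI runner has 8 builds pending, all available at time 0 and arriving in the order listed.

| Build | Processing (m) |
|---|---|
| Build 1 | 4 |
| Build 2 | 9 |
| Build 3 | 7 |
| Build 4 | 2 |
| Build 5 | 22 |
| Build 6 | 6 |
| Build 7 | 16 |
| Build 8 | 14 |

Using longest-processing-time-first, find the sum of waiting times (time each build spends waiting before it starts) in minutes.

393

LPT (decreasing processing time): Build 5 Build 7 Build 8 Build 2 Build 3 Build 6 Build 1 Build 4.
Build 5: waits 0, runs 0→22
Build 7: waits 22, runs 22→38
Build 8: waits 38, runs 38→52
Build 2: waits 52, runs 52→61
Build 3: waits 61, runs 61→68
Build 6: waits 68, runs 68→74
Build 1: waits 74, runs 74→78
Build 4: waits 78, runs 78→80
Sum = 0+22+38+52+61+68+74+78 = 393.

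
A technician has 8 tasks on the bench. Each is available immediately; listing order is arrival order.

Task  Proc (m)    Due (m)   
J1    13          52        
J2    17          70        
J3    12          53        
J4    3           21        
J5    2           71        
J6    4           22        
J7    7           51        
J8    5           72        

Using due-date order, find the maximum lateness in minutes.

-9

EDD (increasing due date): J4 J6 J7 J1 J3 J2 J5 J8.
J4: 0→3, due 21, lateness -18
J6: 3→7, due 22, lateness -15
J7: 7→14, due 51, lateness -37
J1: 14→27, due 52, lateness -25
J3: 27→39, due 53, lateness -14
J2: 39→56, due 70, lateness -14
J5: 56→58, due 71, lateness -13
J8: 58→63, due 72, lateness -9
Maximum = -9.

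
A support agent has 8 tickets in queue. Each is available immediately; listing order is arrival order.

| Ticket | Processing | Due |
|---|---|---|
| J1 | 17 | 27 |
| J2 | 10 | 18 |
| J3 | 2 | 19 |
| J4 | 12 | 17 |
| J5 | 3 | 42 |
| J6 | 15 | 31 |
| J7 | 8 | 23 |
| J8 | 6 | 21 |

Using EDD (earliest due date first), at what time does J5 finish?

EDD (increasing due date): J4 J2 J3 J8 J7 J1 J6 J5.
J4: 0→12
J2: 12→22
J3: 22→24
J8: 24→30
J7: 30→38
J1: 38→55
J6: 55→70
J5: 70→73

73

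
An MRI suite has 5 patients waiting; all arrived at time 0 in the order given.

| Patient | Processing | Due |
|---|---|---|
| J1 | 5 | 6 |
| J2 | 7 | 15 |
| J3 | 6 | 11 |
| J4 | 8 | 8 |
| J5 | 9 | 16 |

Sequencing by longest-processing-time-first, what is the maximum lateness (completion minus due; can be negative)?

29

LPT (decreasing processing time): J5 J4 J2 J3 J1.
J5: 0→9, due 16, lateness -7
J4: 9→17, due 8, lateness 9
J2: 17→24, due 15, lateness 9
J3: 24→30, due 11, lateness 19
J1: 30→35, due 6, lateness 29
Maximum = 29.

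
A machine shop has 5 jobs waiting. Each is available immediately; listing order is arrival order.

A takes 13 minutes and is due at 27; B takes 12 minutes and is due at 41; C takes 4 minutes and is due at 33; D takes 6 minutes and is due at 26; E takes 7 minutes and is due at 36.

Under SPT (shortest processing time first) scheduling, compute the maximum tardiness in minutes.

SPT (increasing processing time): C D E B A.
C: 0→4, due 33, tardiness 0
D: 4→10, due 26, tardiness 0
E: 10→17, due 36, tardiness 0
B: 17→29, due 41, tardiness 0
A: 29→42, due 27, tardiness 15
Maximum = 15.

15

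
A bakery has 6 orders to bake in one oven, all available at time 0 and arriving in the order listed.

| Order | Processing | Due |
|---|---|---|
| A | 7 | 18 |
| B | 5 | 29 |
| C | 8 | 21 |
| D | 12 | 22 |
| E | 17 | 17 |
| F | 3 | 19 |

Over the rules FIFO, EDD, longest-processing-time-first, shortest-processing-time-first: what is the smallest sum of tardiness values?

50

FIFO (arrival order): A B C D E F.
A: 0→7, due 18, tardiness 0
B: 7→12, due 29, tardiness 0
C: 12→20, due 21, tardiness 0
D: 20→32, due 22, tardiness 10
E: 32→49, due 17, tardiness 32
F: 49→52, due 19, tardiness 33
Sum = 0+0+0+10+32+33 = 75.
EDD (increasing due date): E A F C D B.
E: 0→17, due 17, tardiness 0
A: 17→24, due 18, tardiness 6
F: 24→27, due 19, tardiness 8
C: 27→35, due 21, tardiness 14
D: 35→47, due 22, tardiness 25
B: 47→52, due 29, tardiness 23
Sum = 0+6+8+14+25+23 = 76.
LPT (decreasing processing time): E D C A B F.
E: 0→17, due 17, tardiness 0
D: 17→29, due 22, tardiness 7
C: 29→37, due 21, tardiness 16
A: 37→44, due 18, tardiness 26
B: 44→49, due 29, tardiness 20
F: 49→52, due 19, tardiness 33
Sum = 0+7+16+26+20+33 = 102.
SPT (increasing processing time): F B A C D E.
F: 0→3, due 19, tardiness 0
B: 3→8, due 29, tardiness 0
A: 8→15, due 18, tardiness 0
C: 15→23, due 21, tardiness 2
D: 23→35, due 22, tardiness 13
E: 35→52, due 17, tardiness 35
Sum = 0+0+0+2+13+35 = 50.
FIFO 75, EDD 76, LPT 102, SPT 50 → minimum 50.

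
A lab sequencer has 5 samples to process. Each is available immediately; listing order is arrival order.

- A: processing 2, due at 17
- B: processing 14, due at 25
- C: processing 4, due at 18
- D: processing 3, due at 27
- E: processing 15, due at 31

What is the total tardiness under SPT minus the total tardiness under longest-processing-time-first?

SPT (increasing processing time): A D C B E.
A: 0→2, due 17, tardiness 0
D: 2→5, due 27, tardiness 0
C: 5→9, due 18, tardiness 0
B: 9→23, due 25, tardiness 0
E: 23→38, due 31, tardiness 7
Sum = 0+0+0+0+7 = 7.
LPT (decreasing processing time): E B C D A.
E: 0→15, due 31, tardiness 0
B: 15→29, due 25, tardiness 4
C: 29→33, due 18, tardiness 15
D: 33→36, due 27, tardiness 9
A: 36→38, due 17, tardiness 21
Sum = 0+4+15+9+21 = 49.
Difference = 7 − 49 = -42.

-42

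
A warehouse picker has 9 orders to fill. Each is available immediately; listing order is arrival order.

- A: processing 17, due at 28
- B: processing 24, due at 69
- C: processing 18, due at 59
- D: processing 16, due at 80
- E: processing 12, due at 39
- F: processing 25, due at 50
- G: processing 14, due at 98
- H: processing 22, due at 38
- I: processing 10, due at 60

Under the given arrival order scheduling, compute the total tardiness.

FIFO (arrival order): A B C D E F G H I.
A: 0→17, due 28, tardiness 0
B: 17→41, due 69, tardiness 0
C: 41→59, due 59, tardiness 0
D: 59→75, due 80, tardiness 0
E: 75→87, due 39, tardiness 48
F: 87→112, due 50, tardiness 62
G: 112→126, due 98, tardiness 28
H: 126→148, due 38, tardiness 110
I: 148→158, due 60, tardiness 98
Sum = 0+0+0+0+48+62+28+110+98 = 346.

346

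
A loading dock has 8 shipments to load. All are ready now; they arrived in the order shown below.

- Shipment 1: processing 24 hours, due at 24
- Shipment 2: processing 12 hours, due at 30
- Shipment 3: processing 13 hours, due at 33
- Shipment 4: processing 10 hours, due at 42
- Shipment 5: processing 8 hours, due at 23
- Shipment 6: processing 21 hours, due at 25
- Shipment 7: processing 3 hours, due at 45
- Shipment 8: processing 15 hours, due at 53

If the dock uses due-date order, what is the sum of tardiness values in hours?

EDD (increasing due date): Shipment 5 Shipment 1 Shipment 6 Shipment 2 Shipment 3 Shipment 4 Shipment 7 Shipment 8.
Shipment 5: 0→8, due 23, tardiness 0
Shipment 1: 8→32, due 24, tardiness 8
Shipment 6: 32→53, due 25, tardiness 28
Shipment 2: 53→65, due 30, tardiness 35
Shipment 3: 65→78, due 33, tardiness 45
Shipment 4: 78→88, due 42, tardiness 46
Shipment 7: 88→91, due 45, tardiness 46
Shipment 8: 91→106, due 53, tardiness 53
Sum = 0+8+28+35+45+46+46+53 = 261.

261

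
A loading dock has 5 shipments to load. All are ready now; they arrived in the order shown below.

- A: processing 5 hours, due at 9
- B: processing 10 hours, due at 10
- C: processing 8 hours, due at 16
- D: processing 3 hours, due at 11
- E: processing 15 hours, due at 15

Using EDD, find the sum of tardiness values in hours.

EDD (increasing due date): A B D E C.
A: 0→5, due 9, tardiness 0
B: 5→15, due 10, tardiness 5
D: 15→18, due 11, tardiness 7
E: 18→33, due 15, tardiness 18
C: 33→41, due 16, tardiness 25
Sum = 0+5+7+18+25 = 55.

55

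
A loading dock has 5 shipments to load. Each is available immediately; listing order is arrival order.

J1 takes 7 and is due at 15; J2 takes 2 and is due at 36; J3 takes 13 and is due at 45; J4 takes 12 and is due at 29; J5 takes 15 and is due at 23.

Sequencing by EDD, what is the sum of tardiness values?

9

EDD (increasing due date): J1 J5 J4 J2 J3.
J1: 0→7, due 15, tardiness 0
J5: 7→22, due 23, tardiness 0
J4: 22→34, due 29, tardiness 5
J2: 34→36, due 36, tardiness 0
J3: 36→49, due 45, tardiness 4
Sum = 0+0+5+0+4 = 9.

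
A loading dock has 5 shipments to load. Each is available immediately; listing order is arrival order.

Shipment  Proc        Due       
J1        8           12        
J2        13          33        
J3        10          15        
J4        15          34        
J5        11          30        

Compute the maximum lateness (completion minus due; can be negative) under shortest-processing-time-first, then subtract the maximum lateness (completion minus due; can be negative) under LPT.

SPT (increasing processing time): J1 J3 J5 J2 J4.
J1: 0→8, due 12, lateness -4
J3: 8→18, due 15, lateness 3
J5: 18→29, due 30, lateness -1
J2: 29→42, due 33, lateness 9
J4: 42→57, due 34, lateness 23
Maximum = 23.
LPT (decreasing processing time): J4 J2 J5 J3 J1.
J4: 0→15, due 34, lateness -19
J2: 15→28, due 33, lateness -5
J5: 28→39, due 30, lateness 9
J3: 39→49, due 15, lateness 34
J1: 49→57, due 12, lateness 45
Maximum = 45.
Difference = 23 − 45 = -22.

-22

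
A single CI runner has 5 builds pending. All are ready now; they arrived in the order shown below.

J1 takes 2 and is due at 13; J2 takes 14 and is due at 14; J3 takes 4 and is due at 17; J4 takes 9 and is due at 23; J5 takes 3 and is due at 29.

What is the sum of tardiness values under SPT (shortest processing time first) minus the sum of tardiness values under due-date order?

SPT (increasing processing time): J1 J5 J3 J4 J2.
J1: 0→2, due 13, tardiness 0
J5: 2→5, due 29, tardiness 0
J3: 5→9, due 17, tardiness 0
J4: 9→18, due 23, tardiness 0
J2: 18→32, due 14, tardiness 18
Sum = 0+0+0+0+18 = 18.
EDD (increasing due date): J1 J2 J3 J4 J5.
J1: 0→2, due 13, tardiness 0
J2: 2→16, due 14, tardiness 2
J3: 16→20, due 17, tardiness 3
J4: 20→29, due 23, tardiness 6
J5: 29→32, due 29, tardiness 3
Sum = 0+2+3+6+3 = 14.
Difference = 18 − 14 = 4.

4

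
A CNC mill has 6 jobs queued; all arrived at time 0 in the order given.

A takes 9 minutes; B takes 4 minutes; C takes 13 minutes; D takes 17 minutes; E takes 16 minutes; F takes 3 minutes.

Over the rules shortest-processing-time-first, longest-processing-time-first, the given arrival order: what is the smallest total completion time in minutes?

SPT (increasing processing time): F B A C E D.
F: 0→3
B: 3→7
A: 7→16
C: 16→29
E: 29→45
D: 45→62
Sum = 3+7+16+29+45+62 = 162.
LPT (decreasing processing time): D E C A B F.
D: 0→17
E: 17→33
C: 33→46
A: 46→55
B: 55→59
F: 59→62
Sum = 17+33+46+55+59+62 = 272.
FIFO (arrival order): A B C D E F.
A: 0→9
B: 9→13
C: 13→26
D: 26→43
E: 43→59
F: 59→62
Sum = 9+13+26+43+59+62 = 212.
SPT 162, LPT 272, FIFO 212 → minimum 162.

162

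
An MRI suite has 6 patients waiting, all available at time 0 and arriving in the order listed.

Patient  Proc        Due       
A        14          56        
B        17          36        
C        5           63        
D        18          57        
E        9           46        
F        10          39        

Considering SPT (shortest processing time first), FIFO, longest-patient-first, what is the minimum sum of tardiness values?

35

SPT (increasing processing time): C E F A B D.
C: 0→5, due 63, tardiness 0
E: 5→14, due 46, tardiness 0
F: 14→24, due 39, tardiness 0
A: 24→38, due 56, tardiness 0
B: 38→55, due 36, tardiness 19
D: 55→73, due 57, tardiness 16
Sum = 0+0+0+0+19+16 = 35.
FIFO (arrival order): A B C D E F.
A: 0→14, due 56, tardiness 0
B: 14→31, due 36, tardiness 0
C: 31→36, due 63, tardiness 0
D: 36→54, due 57, tardiness 0
E: 54→63, due 46, tardiness 17
F: 63→73, due 39, tardiness 34
Sum = 0+0+0+0+17+34 = 51.
LPT (decreasing processing time): D B A F E C.
D: 0→18, due 57, tardiness 0
B: 18→35, due 36, tardiness 0
A: 35→49, due 56, tardiness 0
F: 49→59, due 39, tardiness 20
E: 59→68, due 46, tardiness 22
C: 68→73, due 63, tardiness 10
Sum = 0+0+0+20+22+10 = 52.
SPT 35, FIFO 51, LPT 52 → minimum 35.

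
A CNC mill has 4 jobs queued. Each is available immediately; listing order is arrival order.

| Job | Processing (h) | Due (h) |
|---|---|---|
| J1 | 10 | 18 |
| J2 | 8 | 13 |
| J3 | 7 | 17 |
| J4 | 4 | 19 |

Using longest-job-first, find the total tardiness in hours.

LPT (decreasing processing time): J1 J2 J3 J4.
J1: 0→10, due 18, tardiness 0
J2: 10→18, due 13, tardiness 5
J3: 18→25, due 17, tardiness 8
J4: 25→29, due 19, tardiness 10
Sum = 0+5+8+10 = 23.

23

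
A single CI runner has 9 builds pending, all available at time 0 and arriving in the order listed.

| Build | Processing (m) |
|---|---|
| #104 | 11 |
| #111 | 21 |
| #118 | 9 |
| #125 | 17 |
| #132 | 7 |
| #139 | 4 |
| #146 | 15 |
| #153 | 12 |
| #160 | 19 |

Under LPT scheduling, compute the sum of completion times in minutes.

LPT (decreasing processing time): #111 #160 #125 #146 #153 #104 #118 #132 #139.
#111: 0→21
#160: 21→40
#125: 40→57
#146: 57→72
#153: 72→84
#104: 84→95
#118: 95→104
#132: 104→111
#139: 111→115
Sum = 21+40+57+72+84+95+104+111+115 = 699.

699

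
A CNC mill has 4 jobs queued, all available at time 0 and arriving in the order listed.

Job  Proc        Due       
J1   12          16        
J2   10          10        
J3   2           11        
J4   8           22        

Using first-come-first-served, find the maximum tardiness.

13

FIFO (arrival order): J1 J2 J3 J4.
J1: 0→12, due 16, tardiness 0
J2: 12→22, due 10, tardiness 12
J3: 22→24, due 11, tardiness 13
J4: 24→32, due 22, tardiness 10
Maximum = 13.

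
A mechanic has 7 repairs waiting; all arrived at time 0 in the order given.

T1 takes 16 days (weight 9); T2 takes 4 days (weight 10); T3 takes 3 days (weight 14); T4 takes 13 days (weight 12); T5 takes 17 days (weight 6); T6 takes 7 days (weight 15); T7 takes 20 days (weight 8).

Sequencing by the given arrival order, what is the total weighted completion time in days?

2956

FIFO (arrival order): T1 T2 T3 T4 T5 T6 T7.
T1: finishes 16, weight 9, w·C = 144
T2: finishes 20, weight 10, w·C = 200
T3: finishes 23, weight 14, w·C = 322
T4: finishes 36, weight 12, w·C = 432
T5: finishes 53, weight 6, w·C = 318
T6: finishes 60, weight 15, w·C = 900
T7: finishes 80, weight 8, w·C = 640
Sum = 144+200+322+432+318+900+640 = 2956.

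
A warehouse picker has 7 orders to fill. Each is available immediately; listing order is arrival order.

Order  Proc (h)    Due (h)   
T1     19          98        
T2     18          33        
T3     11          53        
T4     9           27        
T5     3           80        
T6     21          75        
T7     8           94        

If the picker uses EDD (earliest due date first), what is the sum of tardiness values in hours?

0

EDD (increasing due date): T4 T2 T3 T6 T5 T7 T1.
T4: 0→9, due 27, tardiness 0
T2: 9→27, due 33, tardiness 0
T3: 27→38, due 53, tardiness 0
T6: 38→59, due 75, tardiness 0
T5: 59→62, due 80, tardiness 0
T7: 62→70, due 94, tardiness 0
T1: 70→89, due 98, tardiness 0
Sum = 0+0+0+0+0+0+0 = 0.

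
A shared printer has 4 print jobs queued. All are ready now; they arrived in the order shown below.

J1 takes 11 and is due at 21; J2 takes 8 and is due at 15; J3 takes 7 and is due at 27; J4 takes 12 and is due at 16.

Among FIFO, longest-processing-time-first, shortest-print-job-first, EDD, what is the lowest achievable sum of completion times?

86

FIFO (arrival order): J1 J2 J3 J4.
J1: 0→11
J2: 11→19
J3: 19→26
J4: 26→38
Sum = 11+19+26+38 = 94.
LPT (decreasing processing time): J4 J1 J2 J3.
J4: 0→12
J1: 12→23
J2: 23→31
J3: 31→38
Sum = 12+23+31+38 = 104.
SPT (increasing processing time): J3 J2 J1 J4.
J3: 0→7
J2: 7→15
J1: 15→26
J4: 26→38
Sum = 7+15+26+38 = 86.
EDD (increasing due date): J2 J4 J1 J3.
J2: 0→8
J4: 8→20
J1: 20→31
J3: 31→38
Sum = 8+20+31+38 = 97.
FIFO 94, LPT 104, SPT 86, EDD 97 → minimum 86.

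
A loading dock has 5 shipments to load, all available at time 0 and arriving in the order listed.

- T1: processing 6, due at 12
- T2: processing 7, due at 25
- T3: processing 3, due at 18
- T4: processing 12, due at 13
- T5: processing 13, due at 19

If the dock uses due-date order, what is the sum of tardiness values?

EDD (increasing due date): T1 T4 T3 T5 T2.
T1: 0→6, due 12, tardiness 0
T4: 6→18, due 13, tardiness 5
T3: 18→21, due 18, tardiness 3
T5: 21→34, due 19, tardiness 15
T2: 34→41, due 25, tardiness 16
Sum = 0+5+3+15+16 = 39.

39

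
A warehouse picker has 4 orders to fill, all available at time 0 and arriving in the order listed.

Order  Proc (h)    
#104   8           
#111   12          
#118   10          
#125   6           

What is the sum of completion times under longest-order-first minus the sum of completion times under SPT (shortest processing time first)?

20

LPT (decreasing processing time): #111 #118 #104 #125.
#111: 0→12
#118: 12→22
#104: 22→30
#125: 30→36
Sum = 12+22+30+36 = 100.
SPT (increasing processing time): #125 #104 #118 #111.
#125: 0→6
#104: 6→14
#118: 14→24
#111: 24→36
Sum = 6+14+24+36 = 80.
Difference = 100 − 80 = 20.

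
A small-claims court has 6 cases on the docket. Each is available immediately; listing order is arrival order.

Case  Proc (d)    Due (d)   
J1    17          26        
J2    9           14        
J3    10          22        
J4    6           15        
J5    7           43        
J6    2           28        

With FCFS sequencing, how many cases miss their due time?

FIFO (arrival order): J1 J2 J3 J4 J5 J6.
J1: 0→17, due 26, tardiness 0
J2: 17→26, due 14, tardiness 12
J3: 26→36, due 22, tardiness 14
J4: 36→42, due 15, tardiness 27
J5: 42→49, due 43, tardiness 6
J6: 49→51, due 28, tardiness 23
Late cases: 5.

5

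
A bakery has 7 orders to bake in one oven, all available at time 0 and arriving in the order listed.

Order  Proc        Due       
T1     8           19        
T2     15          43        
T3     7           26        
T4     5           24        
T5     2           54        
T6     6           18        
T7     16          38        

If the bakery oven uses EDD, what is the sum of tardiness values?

EDD (increasing due date): T6 T1 T4 T3 T7 T2 T5.
T6: 0→6, due 18, tardiness 0
T1: 6→14, due 19, tardiness 0
T4: 14→19, due 24, tardiness 0
T3: 19→26, due 26, tardiness 0
T7: 26→42, due 38, tardiness 4
T2: 42→57, due 43, tardiness 14
T5: 57→59, due 54, tardiness 5
Sum = 0+0+0+0+4+14+5 = 23.

23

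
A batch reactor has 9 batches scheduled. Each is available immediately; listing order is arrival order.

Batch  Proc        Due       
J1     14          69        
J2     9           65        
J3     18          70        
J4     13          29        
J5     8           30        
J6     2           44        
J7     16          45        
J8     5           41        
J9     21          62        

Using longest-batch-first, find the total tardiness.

LPT (decreasing processing time): J9 J3 J7 J1 J4 J2 J5 J8 J6.
J9: 0→21, due 62, tardiness 0
J3: 21→39, due 70, tardiness 0
J7: 39→55, due 45, tardiness 10
J1: 55→69, due 69, tardiness 0
J4: 69→82, due 29, tardiness 53
J2: 82→91, due 65, tardiness 26
J5: 91→99, due 30, tardiness 69
J8: 99→104, due 41, tardiness 63
J6: 104→106, due 44, tardiness 62
Sum = 0+0+10+0+53+26+69+63+62 = 283.

283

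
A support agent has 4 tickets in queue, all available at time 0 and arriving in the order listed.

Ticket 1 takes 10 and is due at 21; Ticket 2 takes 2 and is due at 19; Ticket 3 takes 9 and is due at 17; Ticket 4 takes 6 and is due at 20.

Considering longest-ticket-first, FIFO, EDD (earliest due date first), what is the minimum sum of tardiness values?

LPT (decreasing processing time): Ticket 1 Ticket 3 Ticket 4 Ticket 2.
Ticket 1: 0→10, due 21, tardiness 0
Ticket 3: 10→19, due 17, tardiness 2
Ticket 4: 19→25, due 20, tardiness 5
Ticket 2: 25→27, due 19, tardiness 8
Sum = 0+2+5+8 = 15.
FIFO (arrival order): Ticket 1 Ticket 2 Ticket 3 Ticket 4.
Ticket 1: 0→10, due 21, tardiness 0
Ticket 2: 10→12, due 19, tardiness 0
Ticket 3: 12→21, due 17, tardiness 4
Ticket 4: 21→27, due 20, tardiness 7
Sum = 0+0+4+7 = 11.
EDD (increasing due date): Ticket 3 Ticket 2 Ticket 4 Ticket 1.
Ticket 3: 0→9, due 17, tardiness 0
Ticket 2: 9→11, due 19, tardiness 0
Ticket 4: 11→17, due 20, tardiness 0
Ticket 1: 17→27, due 21, tardiness 6
Sum = 0+0+0+6 = 6.
LPT 15, FIFO 11, EDD 6 → minimum 6.

6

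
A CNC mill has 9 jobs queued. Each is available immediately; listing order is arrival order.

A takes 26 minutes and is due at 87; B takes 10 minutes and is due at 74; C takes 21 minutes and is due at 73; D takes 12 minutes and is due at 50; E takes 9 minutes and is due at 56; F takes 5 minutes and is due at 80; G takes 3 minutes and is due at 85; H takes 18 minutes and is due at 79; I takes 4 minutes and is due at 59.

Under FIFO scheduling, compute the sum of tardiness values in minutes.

FIFO (arrival order): A B C D E F G H I.
A: 0→26, due 87, tardiness 0
B: 26→36, due 74, tardiness 0
C: 36→57, due 73, tardiness 0
D: 57→69, due 50, tardiness 19
E: 69→78, due 56, tardiness 22
F: 78→83, due 80, tardiness 3
G: 83→86, due 85, tardiness 1
H: 86→104, due 79, tardiness 25
I: 104→108, due 59, tardiness 49
Sum = 0+0+0+19+22+3+1+25+49 = 119.

119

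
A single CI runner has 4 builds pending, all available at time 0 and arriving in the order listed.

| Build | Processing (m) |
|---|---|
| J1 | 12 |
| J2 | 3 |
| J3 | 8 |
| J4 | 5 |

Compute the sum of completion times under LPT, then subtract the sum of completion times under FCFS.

LPT (decreasing processing time): J1 J3 J4 J2.
J1: 0→12
J3: 12→20
J4: 20→25
J2: 25→28
Sum = 12+20+25+28 = 85.
FIFO (arrival order): J1 J2 J3 J4.
J1: 0→12
J2: 12→15
J3: 15→23
J4: 23→28
Sum = 12+15+23+28 = 78.
Difference = 85 − 78 = 7.

7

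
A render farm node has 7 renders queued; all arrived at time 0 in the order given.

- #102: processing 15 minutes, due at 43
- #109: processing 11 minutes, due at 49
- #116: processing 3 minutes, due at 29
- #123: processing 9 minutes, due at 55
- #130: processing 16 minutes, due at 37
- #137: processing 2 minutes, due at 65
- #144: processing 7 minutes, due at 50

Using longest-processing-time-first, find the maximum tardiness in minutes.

32

LPT (decreasing processing time): #130 #102 #109 #123 #144 #116 #137.
#130: 0→16, due 37, tardiness 0
#102: 16→31, due 43, tardiness 0
#109: 31→42, due 49, tardiness 0
#123: 42→51, due 55, tardiness 0
#144: 51→58, due 50, tardiness 8
#116: 58→61, due 29, tardiness 32
#137: 61→63, due 65, tardiness 0
Maximum = 32.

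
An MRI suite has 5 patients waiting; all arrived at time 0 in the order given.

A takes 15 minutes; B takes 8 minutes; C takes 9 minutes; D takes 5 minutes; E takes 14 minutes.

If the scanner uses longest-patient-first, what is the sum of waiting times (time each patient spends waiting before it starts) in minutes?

128

LPT (decreasing processing time): A E C B D.
A: waits 0, runs 0→15
E: waits 15, runs 15→29
C: waits 29, runs 29→38
B: waits 38, runs 38→46
D: waits 46, runs 46→51
Sum = 0+15+29+38+46 = 128.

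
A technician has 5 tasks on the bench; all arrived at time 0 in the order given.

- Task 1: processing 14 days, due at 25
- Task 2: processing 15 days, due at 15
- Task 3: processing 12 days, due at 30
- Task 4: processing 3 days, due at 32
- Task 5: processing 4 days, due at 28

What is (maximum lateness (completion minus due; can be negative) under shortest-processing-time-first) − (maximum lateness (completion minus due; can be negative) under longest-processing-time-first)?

16

SPT (increasing processing time): Task 4 Task 5 Task 3 Task 1 Task 2.
Task 4: 0→3, due 32, lateness -29
Task 5: 3→7, due 28, lateness -21
Task 3: 7→19, due 30, lateness -11
Task 1: 19→33, due 25, lateness 8
Task 2: 33→48, due 15, lateness 33
Maximum = 33.
LPT (decreasing processing time): Task 2 Task 1 Task 3 Task 5 Task 4.
Task 2: 0→15, due 15, lateness 0
Task 1: 15→29, due 25, lateness 4
Task 3: 29→41, due 30, lateness 11
Task 5: 41→45, due 28, lateness 17
Task 4: 45→48, due 32, lateness 16
Maximum = 17.
Difference = 33 − 17 = 16.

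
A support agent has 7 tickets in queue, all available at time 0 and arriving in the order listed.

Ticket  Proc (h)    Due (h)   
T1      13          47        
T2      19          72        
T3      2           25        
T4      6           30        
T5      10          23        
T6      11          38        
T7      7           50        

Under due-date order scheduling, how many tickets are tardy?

EDD (increasing due date): T5 T3 T4 T6 T1 T7 T2.
T5: 0→10, due 23, tardiness 0
T3: 10→12, due 25, tardiness 0
T4: 12→18, due 30, tardiness 0
T6: 18→29, due 38, tardiness 0
T1: 29→42, due 47, tardiness 0
T7: 42→49, due 50, tardiness 0
T2: 49→68, due 72, tardiness 0
Late tickets: 0.

0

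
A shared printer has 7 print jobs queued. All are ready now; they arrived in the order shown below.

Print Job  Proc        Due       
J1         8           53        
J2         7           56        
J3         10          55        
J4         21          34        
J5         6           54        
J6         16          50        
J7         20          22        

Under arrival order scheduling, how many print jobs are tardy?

FIFO (arrival order): J1 J2 J3 J4 J5 J6 J7.
J1: 0→8, due 53, tardiness 0
J2: 8→15, due 56, tardiness 0
J3: 15→25, due 55, tardiness 0
J4: 25→46, due 34, tardiness 12
J5: 46→52, due 54, tardiness 0
J6: 52→68, due 50, tardiness 18
J7: 68→88, due 22, tardiness 66
Late print jobs: 3.

3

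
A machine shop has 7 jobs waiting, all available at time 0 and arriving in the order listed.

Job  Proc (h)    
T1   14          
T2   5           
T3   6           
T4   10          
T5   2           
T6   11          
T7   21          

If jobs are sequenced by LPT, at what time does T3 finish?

62

LPT (decreasing processing time): T7 T1 T6 T4 T3 T2 T5.
T7: 0→21
T1: 21→35
T6: 35→46
T4: 46→56
T3: 56→62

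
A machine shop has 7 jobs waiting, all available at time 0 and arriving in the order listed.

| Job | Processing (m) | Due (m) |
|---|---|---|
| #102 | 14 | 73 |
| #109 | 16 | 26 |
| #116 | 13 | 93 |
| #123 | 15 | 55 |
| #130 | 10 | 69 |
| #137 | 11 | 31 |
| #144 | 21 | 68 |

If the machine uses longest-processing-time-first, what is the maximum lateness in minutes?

59

LPT (decreasing processing time): #144 #109 #123 #102 #116 #137 #130.
#144: 0→21, due 68, lateness -47
#109: 21→37, due 26, lateness 11
#123: 37→52, due 55, lateness -3
#102: 52→66, due 73, lateness -7
#116: 66→79, due 93, lateness -14
#137: 79→90, due 31, lateness 59
#130: 90→100, due 69, lateness 31
Maximum = 59.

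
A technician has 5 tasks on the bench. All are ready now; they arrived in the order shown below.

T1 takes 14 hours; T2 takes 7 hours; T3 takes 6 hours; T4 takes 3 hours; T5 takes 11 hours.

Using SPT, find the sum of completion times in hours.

96

SPT (increasing processing time): T4 T3 T2 T5 T1.
T4: 0→3
T3: 3→9
T2: 9→16
T5: 16→27
T1: 27→41
Sum = 3+9+16+27+41 = 96.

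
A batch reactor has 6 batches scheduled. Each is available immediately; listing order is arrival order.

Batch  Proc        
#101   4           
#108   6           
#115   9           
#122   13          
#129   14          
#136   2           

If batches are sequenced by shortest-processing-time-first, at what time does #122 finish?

SPT (increasing processing time): #136 #101 #108 #115 #122 #129.
#136: 0→2
#101: 2→6
#108: 6→12
#115: 12→21
#122: 21→34

34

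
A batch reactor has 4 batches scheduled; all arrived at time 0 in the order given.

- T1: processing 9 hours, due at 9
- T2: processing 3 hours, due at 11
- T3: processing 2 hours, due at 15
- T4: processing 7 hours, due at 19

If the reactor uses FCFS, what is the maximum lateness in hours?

FIFO (arrival order): T1 T2 T3 T4.
T1: 0→9, due 9, lateness 0
T2: 9→12, due 11, lateness 1
T3: 12→14, due 15, lateness -1
T4: 14→21, due 19, lateness 2
Maximum = 2.

2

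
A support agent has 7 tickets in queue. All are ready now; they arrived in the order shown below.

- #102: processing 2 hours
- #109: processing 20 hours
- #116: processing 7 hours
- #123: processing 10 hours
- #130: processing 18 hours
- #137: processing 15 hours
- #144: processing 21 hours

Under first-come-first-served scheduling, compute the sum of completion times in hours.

FIFO (arrival order): #102 #109 #116 #123 #130 #137 #144.
#102: 0→2
#109: 2→22
#116: 22→29
#123: 29→39
#130: 39→57
#137: 57→72
#144: 72→93
Sum = 2+22+29+39+57+72+93 = 314.

314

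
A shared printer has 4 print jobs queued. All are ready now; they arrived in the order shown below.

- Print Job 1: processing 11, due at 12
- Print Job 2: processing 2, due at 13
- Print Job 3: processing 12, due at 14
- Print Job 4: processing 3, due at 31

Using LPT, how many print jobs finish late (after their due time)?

LPT (decreasing processing time): Print Job 3 Print Job 1 Print Job 4 Print Job 2.
Print Job 3: 0→12, due 14, tardiness 0
Print Job 1: 12→23, due 12, tardiness 11
Print Job 4: 23→26, due 31, tardiness 0
Print Job 2: 26→28, due 13, tardiness 15
Late print jobs: 2.

2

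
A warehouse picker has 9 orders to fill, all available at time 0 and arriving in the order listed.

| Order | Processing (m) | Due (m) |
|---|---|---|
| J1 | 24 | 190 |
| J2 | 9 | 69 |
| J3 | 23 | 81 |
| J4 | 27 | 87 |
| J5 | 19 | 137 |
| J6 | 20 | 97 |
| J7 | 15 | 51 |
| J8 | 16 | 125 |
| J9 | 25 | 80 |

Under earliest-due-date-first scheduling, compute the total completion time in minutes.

845

EDD (increasing due date): J7 J2 J9 J3 J4 J6 J8 J5 J1.
J7: 0→15
J2: 15→24
J9: 24→49
J3: 49→72
J4: 72→99
J6: 99→119
J8: 119→135
J5: 135→154
J1: 154→178
Sum = 15+24+49+72+99+119+135+154+178 = 845.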